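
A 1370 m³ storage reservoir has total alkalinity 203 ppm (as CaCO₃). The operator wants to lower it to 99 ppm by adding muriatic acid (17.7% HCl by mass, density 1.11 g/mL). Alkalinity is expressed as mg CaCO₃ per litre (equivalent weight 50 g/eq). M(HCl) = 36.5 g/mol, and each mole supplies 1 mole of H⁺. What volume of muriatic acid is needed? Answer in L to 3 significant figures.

529 L

Volume: 1370 m³ = 1,370,000 L.
Alkalinity to neutralize: (203 − 99) = 104 mg/L as CaCO₃ × 1,370,000 L = 142,500 g as CaCO₃.
Equivalents of H⁺ required: 142,500 ÷ 50 g/eq = 2850 eq = 2850 mol HCl.
Mass of HCl: 2850 × 36.5 = 104,000 g.
Mass of 17.7% solution: 104,000 / 0.177 = 587,600 g.
Volume: 587,600 g ÷ 1.11 g/mL = 529,400 mL.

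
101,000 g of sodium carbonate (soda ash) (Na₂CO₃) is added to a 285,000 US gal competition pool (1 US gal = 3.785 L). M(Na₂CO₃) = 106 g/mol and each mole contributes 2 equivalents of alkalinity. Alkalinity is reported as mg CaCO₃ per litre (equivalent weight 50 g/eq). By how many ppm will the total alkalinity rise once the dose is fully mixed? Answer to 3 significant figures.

Volume: 285,000 US gal × 3.785 L/gal = 1,078,725 L.
Moles of Na₂CO₃: 101,000 g ÷ 106 g/mol = 952.8 mol → 1906 eq of alkalinity.
As CaCO₃: 1906 eq × 50 g/eq = 95,280 g.
Rise: 95,280 g / 1,078,725 L × 1000 = 88.33 mg/L.

88.3 ppm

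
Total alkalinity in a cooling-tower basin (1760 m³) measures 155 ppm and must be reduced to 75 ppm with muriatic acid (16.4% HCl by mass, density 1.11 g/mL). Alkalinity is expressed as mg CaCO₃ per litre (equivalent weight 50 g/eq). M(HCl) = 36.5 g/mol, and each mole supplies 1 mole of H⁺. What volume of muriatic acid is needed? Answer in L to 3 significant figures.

Volume: 1760 m³ = 1,760,000 L.
Alkalinity to neutralize: (155 − 75) = 80 mg/L as CaCO₃ × 1,760,000 L = 140,800 g as CaCO₃.
Equivalents of H⁺ required: 140,800 ÷ 50 g/eq = 2816 eq = 2816 mol HCl.
Mass of HCl: 2816 × 36.5 = 102,800 g.
Mass of 16.4% solution: 102,800 / 0.164 = 626,700 g.
Volume: 626,700 g ÷ 1.11 g/mL = 564,600 mL.

565 L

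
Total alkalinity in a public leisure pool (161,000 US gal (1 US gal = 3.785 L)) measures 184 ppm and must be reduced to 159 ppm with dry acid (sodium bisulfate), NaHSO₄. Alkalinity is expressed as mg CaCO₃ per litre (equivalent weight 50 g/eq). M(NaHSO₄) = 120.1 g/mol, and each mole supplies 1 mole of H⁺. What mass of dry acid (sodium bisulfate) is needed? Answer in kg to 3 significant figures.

36.6 kg

Volume: 161,000 US gal × 3.785 L/gal = 609,385 L.
Alkalinity to neutralize: (184 − 159) = 25 mg/L as CaCO₃ × 609,385 L = 15,230 g as CaCO₃.
Equivalents of H⁺ required: 15,230 ÷ 50 g/eq = 304.7 eq = 304.7 mol NaHSO₄.
Mass of NaHSO₄: 304.7 × 120.1 = 36,590 g.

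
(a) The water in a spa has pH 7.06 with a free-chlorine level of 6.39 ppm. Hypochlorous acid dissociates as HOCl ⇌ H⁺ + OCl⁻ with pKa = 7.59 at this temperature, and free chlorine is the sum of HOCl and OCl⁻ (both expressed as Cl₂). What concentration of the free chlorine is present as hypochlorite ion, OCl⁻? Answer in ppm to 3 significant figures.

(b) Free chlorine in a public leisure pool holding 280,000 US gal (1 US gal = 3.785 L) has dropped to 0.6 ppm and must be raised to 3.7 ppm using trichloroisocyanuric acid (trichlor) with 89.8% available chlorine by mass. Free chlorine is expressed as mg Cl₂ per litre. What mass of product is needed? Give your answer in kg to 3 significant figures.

(a) [OCl⁻]/[HOCl] = 10^(pH − pKa) = 10^(7.06 − 7.59) = 10^-0.53 = 0.2951.
(a) Fraction as HOCl = 1 / (1 + 0.2951) = 0.7721.
(a) OCl⁻ = (1 − 0.7721) × 6.39 ppm = 1.456 ppm.

(b) Volume: 280,000 US gal × 3.785 L/gal = 1,059,800 L.
(b) Chlorine deficit: 3.7 − 0.6 = 3.1 ppm = 3.1 mg/L as Cl₂.
(b) Cl₂ equivalent needed: 3.1 mg/L × 1,059,800 L = 3,285,000 mg = 3285 g.
(b) Product at 89.8% available chlorine: 3285 / 0.898 = 3659 g.

(a) 1.46 ppm; (b) 3.66 kg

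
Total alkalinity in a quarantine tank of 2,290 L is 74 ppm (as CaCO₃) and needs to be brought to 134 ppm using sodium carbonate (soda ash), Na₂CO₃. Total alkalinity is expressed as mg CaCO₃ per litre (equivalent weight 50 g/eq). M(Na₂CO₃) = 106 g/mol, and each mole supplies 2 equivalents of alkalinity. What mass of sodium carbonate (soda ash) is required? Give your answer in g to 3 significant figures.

146 g

Alkalinity to add: (134 − 74) = 60 mg/L as CaCO₃ × 2,290 L = 137.4 g as CaCO₃.
Equivalents: 137.4 g ÷ 50 g/eq = 2.748 eq.
Each mole of Na₂CO₃ supplies 2 eq, so 2.748 / 2 = 1.374 mol.
Mass: 1.374 mol × 106 g/mol = 145.6 g.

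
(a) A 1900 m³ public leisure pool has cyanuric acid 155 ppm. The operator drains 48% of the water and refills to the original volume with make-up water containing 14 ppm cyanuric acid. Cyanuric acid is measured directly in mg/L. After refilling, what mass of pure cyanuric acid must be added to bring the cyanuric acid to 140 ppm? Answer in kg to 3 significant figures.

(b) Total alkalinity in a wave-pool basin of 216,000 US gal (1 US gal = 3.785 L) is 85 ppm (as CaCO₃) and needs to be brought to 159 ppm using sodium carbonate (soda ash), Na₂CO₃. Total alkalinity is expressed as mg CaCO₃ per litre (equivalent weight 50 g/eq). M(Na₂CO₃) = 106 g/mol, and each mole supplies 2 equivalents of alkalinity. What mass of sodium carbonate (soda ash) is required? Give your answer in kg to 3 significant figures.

(a) 100 kg; (b) 64.1 kg

(a) Volume: 1900 m³ = 1,900,000 L.
(a) After draining 48% and refilling: 155 × 0.52 + 14 × 0.48 = 87.32 ppm.
(a) Deficit to target: 140 − 87.32 = 52.68 mg/L.
(a) Mass: 52.68 mg/L × 1,900,000 L = 100,100 g cyanuric acid.

(b) Volume: 216,000 US gal × 3.785 L/gal = 817,560 L.
(b) Alkalinity to add: (159 − 85) = 74 mg/L as CaCO₃ × 817,560 L = 60,500 g as CaCO₃.
(b) Equivalents: 60,500 g ÷ 50 g/eq = 1210 eq.
(b) Each mole of Na₂CO₃ supplies 2 eq, so 1210 / 2 = 605 mol.
(b) Mass: 605 mol × 106 g/mol = 64,130 g.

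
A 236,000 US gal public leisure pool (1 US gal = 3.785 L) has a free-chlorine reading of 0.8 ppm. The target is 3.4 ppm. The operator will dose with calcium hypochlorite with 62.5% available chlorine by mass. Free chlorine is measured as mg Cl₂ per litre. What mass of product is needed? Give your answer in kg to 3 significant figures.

Volume: 236,000 US gal × 3.785 L/gal = 893,260 L.
Chlorine deficit: 3.4 − 0.8 = 2.6 ppm = 2.6 mg/L as Cl₂.
Cl₂ equivalent needed: 2.6 mg/L × 893,260 L = 2,322,000 mg = 2322 g.
Product at 62.5% available chlorine: 2322 / 0.625 = 3716 g.

3.72 kg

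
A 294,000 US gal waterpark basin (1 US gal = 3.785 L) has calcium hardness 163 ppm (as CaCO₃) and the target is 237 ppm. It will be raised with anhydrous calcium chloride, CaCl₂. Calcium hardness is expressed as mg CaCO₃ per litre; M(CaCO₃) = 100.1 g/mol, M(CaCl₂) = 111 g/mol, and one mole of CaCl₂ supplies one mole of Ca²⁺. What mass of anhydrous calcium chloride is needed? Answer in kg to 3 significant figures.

91.3 kg

Volume: 294,000 US gal × 3.785 L/gal = 1,112,790 L.
Hardness to add: (237 − 163) = 74 mg/L as CaCO₃ × 1,112,790 L = 82,350 g as CaCO₃.
Moles of Ca²⁺ (1 mol Ca²⁺ ≡ 1 mol CaCO₃): 82,350 / 100.1 g/mol = 822.6 mol.
Mass of CaCl₂: 822.6 × 111 = 91,310 g.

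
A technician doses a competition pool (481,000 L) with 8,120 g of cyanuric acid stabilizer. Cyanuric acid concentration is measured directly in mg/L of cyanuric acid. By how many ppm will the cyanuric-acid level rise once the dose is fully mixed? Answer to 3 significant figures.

Rise: 8,120 g / 481,000 L × 1000 = 16.88 mg/L.

16.9 ppm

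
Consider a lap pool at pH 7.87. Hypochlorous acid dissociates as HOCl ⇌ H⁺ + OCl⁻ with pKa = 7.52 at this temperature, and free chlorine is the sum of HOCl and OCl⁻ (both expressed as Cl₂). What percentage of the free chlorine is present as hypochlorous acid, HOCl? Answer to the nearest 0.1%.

30.9%

[OCl⁻]/[HOCl] = 10^(pH − pKa) = 10^(7.87 − 7.52) = 10^0.35 = 2.239.
Fraction as HOCl = 1 / (1 + 2.239) = 0.3088.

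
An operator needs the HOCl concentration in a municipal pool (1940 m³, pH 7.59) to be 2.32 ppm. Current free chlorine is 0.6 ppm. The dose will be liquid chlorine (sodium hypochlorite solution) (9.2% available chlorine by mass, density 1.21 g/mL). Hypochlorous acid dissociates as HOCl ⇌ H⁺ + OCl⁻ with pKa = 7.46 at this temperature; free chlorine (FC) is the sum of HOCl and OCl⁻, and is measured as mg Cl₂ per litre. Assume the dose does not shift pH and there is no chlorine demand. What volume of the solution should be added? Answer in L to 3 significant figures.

84.5 L

Volume: 1940 m³ = 1,940,000 L.
[OCl⁻]/[HOCl] = 10^(pH − pKa) = 10^(7.59 − 7.46) = 1.349; fraction as HOCl = 1/(1 + 1.349) = 0.4257.
Free chlorine required for 2.32 ppm HOCl: 2.32 / 0.4257 = 5.45 ppm.
FC to add: 5.45 − 0.6 = 4.85 mg/L as Cl₂.
Cl₂ equivalent: 4.85 mg/L × 1,940,000 L = 9408 g.
Product at 9.2% available Cl: 9408 / 0.092 = 102,300 g.
Volume: 102,300 g ÷ 1.21 g/mL = 84,520 mL.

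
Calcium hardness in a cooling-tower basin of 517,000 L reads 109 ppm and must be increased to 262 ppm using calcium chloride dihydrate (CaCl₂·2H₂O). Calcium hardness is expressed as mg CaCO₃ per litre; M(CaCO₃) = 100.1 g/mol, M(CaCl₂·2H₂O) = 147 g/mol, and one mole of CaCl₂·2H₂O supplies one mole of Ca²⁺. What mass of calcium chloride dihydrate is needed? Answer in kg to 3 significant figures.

Hardness to add: (262 − 109) = 153 mg/L as CaCO₃ × 517,000 L = 79,100 g as CaCO₃.
Moles of Ca²⁺ (1 mol Ca²⁺ ≡ 1 mol CaCO₃): 79,100 / 100.1 g/mol = 790.2 mol.
Mass of CaCl₂·2H₂O: 790.2 × 147 = 116,200 g.

116 kg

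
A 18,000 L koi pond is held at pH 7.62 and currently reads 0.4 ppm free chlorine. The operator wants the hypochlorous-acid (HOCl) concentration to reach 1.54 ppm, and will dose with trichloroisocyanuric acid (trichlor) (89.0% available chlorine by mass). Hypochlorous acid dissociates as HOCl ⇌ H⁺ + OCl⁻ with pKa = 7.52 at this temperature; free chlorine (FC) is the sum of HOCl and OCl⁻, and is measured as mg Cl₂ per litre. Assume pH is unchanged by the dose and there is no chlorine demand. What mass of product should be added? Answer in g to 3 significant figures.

62.3 g

[OCl⁻]/[HOCl] = 10^(pH − pKa) = 10^(7.62 − 7.52) = 1.259; fraction as HOCl = 1/(1 + 1.259) = 0.4427.
Free chlorine required for 1.54 ppm HOCl: 1.54 / 0.4427 = 3.479 ppm.
FC to add: 3.479 − 0.4 = 3.079 mg/L as Cl₂.
Cl₂ equivalent: 3.079 mg/L × 18,000 L = 55.42 g.
Product at 89.0% available Cl: 55.42 / 0.89 = 62.27 g.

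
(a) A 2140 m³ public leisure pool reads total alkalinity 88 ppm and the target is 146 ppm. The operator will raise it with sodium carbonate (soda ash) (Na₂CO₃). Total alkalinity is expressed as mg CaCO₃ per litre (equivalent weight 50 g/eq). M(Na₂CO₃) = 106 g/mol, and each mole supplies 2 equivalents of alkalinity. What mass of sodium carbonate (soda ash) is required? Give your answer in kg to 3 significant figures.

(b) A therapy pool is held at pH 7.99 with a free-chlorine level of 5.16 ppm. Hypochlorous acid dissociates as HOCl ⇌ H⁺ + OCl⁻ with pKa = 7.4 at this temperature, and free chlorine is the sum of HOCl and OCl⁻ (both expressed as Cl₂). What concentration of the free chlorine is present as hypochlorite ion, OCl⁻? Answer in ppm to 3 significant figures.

(a) Volume: 2140 m³ = 2,140,000 L.
(a) Alkalinity to add: (146 − 88) = 58 mg/L as CaCO₃ × 2,140,000 L = 124,100 g as CaCO₃.
(a) Equivalents: 124,100 g ÷ 50 g/eq = 2482 eq.
(a) Each mole of Na₂CO₃ supplies 2 eq, so 2482 / 2 = 1241 mol.
(a) Mass: 1241 mol × 106 g/mol = 131,600 g.

(b) [OCl⁻]/[HOCl] = 10^(pH − pKa) = 10^(7.99 − 7.4) = 10^0.59 = 3.89.
(b) Fraction as HOCl = 1 / (1 + 3.89) = 0.2045.
(b) OCl⁻ = (1 − 0.2045) × 5.16 ppm = 4.105 ppm.

(a) 132 kg; (b) 4.10 ppm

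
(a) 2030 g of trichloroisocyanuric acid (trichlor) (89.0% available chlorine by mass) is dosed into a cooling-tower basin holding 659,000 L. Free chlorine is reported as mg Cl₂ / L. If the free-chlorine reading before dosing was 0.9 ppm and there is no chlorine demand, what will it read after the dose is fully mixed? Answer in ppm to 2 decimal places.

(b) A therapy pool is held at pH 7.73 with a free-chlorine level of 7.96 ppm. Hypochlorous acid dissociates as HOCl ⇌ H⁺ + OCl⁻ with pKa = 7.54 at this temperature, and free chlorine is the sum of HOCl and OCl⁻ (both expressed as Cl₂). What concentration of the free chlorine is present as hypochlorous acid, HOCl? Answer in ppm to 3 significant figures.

(a) Available chlorine delivered: 2030 g × 0.89 = 1807 g as Cl₂.
(a) Concentration rise: 1807 g / 659,000 L = 2.742 mg/L = 2.74 ppm.
(a) Final FC: 0.9 + 2.74 = 3.64 ppm.

(b) [OCl⁻]/[HOCl] = 10^(pH − pKa) = 10^(7.73 − 7.54) = 10^0.19 = 1.549.
(b) Fraction as HOCl = 1 / (1 + 1.549) = 0.3923.
(b) HOCl = 0.3923 × 7.96 ppm = 3.123 ppm.

(a) 3.64 ppm; (b) 3.12 ppm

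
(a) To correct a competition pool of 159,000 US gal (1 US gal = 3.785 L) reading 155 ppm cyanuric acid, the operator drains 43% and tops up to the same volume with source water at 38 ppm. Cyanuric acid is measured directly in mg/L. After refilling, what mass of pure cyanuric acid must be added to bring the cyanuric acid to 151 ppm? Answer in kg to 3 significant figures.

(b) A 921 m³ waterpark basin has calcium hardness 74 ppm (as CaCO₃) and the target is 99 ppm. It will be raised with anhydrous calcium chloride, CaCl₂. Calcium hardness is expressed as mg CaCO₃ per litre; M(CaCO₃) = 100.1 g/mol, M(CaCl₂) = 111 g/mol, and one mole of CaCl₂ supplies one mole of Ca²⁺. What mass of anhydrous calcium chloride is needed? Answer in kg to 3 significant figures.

(a) 27.9 kg; (b) 25.5 kg

(a) Volume: 159,000 US gal × 3.785 L/gal = 601,815 L.
(a) After draining 43% and refilling: 155 × 0.57 + 38 × 0.43 = 104.69 ppm.
(a) Deficit to target: 151 − 104.69 = 46.31 mg/L.
(a) Mass: 46.31 mg/L × 601,815 L = 27,870 g cyanuric acid.

(b) Volume: 921 m³ = 921,000 L.
(b) Hardness to add: (99 − 74) = 25 mg/L as CaCO₃ × 921,000 L = 23,020 g as CaCO₃.
(b) Moles of Ca²⁺ (1 mol Ca²⁺ ≡ 1 mol CaCO₃): 23,020 / 100.1 g/mol = 230 mol.
(b) Mass of CaCl₂: 230 × 111 = 25,530 g.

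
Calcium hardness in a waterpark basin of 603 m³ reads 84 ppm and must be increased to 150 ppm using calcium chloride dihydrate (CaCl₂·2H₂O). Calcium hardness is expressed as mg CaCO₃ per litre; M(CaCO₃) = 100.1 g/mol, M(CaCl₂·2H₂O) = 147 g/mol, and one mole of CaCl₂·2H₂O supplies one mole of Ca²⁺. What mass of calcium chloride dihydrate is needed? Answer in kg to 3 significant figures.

58.4 kg

Volume: 603 m³ = 603,000 L.
Hardness to add: (150 − 84) = 66 mg/L as CaCO₃ × 603,000 L = 39,800 g as CaCO₃.
Moles of Ca²⁺ (1 mol Ca²⁺ ≡ 1 mol CaCO₃): 39,800 / 100.1 g/mol = 397.6 mol.
Mass of CaCl₂·2H₂O: 397.6 × 147 = 58,440 g.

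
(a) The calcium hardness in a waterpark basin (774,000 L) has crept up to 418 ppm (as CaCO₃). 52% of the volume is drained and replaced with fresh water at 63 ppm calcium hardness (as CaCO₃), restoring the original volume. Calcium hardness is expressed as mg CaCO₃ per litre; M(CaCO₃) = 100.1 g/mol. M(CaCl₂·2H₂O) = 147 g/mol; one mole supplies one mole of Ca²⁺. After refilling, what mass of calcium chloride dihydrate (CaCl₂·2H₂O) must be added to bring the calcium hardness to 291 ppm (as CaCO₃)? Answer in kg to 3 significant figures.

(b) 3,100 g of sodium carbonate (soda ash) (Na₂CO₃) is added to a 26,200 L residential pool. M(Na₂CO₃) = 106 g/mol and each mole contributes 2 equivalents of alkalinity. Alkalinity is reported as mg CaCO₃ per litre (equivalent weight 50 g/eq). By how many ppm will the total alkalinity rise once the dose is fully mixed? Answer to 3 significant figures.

(a) After draining 52% and refilling: 418 × 0.48 + 63 × 0.52 = 233.4 ppm.
(a) Deficit to target: 291 − 233.4 = 57.6 mg/L.
(a) As CaCO₃: 57.6 mg/L × 774,000 L = 44,580 g; ÷ 100.1 = 445.4 mol Ca²⁺.
(a) Mass: 445.4 × 147 = 65,470 g.

(b) Moles of Na₂CO₃: 3,100 g ÷ 106 g/mol = 29.25 mol → 58.49 eq of alkalinity.
(b) As CaCO₃: 58.49 eq × 50 g/eq = 2925 g.
(b) Rise: 2925 g / 26,200 L × 1000 = 111.6 mg/L.

(a) 65.5 kg; (b) 112 ppm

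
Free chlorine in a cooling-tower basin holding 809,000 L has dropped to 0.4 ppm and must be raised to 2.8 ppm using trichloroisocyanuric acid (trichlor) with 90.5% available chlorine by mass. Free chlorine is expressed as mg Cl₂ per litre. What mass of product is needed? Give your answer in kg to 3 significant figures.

2.15 kg

Chlorine deficit: 2.8 − 0.4 = 2.4 ppm = 2.4 mg/L as Cl₂.
Cl₂ equivalent needed: 2.4 mg/L × 809,000 L = 1,942,000 mg = 1942 g.
Product at 90.5% available chlorine: 1942 / 0.905 = 2145 g.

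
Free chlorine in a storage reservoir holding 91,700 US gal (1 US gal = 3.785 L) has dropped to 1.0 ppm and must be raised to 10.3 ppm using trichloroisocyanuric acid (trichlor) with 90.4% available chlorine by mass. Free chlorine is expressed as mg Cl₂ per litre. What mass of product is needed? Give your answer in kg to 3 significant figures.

Volume: 91,700 US gal × 3.785 L/gal = 347,084 L.
Chlorine deficit: 10.3 − 1.0 = 9.3 ppm = 9.3 mg/L as Cl₂.
Cl₂ equivalent needed: 9.3 mg/L × 347,084 L = 3,228,000 mg = 3228 g.
Product at 90.4% available chlorine: 3228 / 0.904 = 3571 g.

3.57 kg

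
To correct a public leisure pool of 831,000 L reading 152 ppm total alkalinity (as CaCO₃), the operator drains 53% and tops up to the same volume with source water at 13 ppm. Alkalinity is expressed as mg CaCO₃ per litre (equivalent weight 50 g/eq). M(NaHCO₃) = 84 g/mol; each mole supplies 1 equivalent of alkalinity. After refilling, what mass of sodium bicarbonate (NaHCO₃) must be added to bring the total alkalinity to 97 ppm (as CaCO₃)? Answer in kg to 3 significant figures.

26.1 kg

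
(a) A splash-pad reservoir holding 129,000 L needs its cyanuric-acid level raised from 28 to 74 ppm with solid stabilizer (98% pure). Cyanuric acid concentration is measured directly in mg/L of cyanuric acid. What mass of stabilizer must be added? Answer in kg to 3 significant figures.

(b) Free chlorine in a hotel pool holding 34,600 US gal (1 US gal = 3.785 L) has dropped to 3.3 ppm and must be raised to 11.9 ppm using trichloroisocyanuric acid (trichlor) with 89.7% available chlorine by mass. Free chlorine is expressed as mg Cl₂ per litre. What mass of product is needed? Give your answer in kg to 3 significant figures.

(a) CYA to add: (74 − 28) = 46 mg/L × 129,000 L = 5934 g cyanuric acid.
(a) At 98% purity: 5934 / 0.98 = 6055 g product.

(b) Volume: 34,600 US gal × 3.785 L/gal = 130,961 L.
(b) Chlorine deficit: 11.9 − 3.3 = 8.6 ppm = 8.6 mg/L as Cl₂.
(b) Cl₂ equivalent needed: 8.6 mg/L × 130,961 L = 1,126,000 mg = 1126 g.
(b) Product at 89.7% available chlorine: 1126 / 0.897 = 1256 g.

(a) 6.06 kg; (b) 1.26 kg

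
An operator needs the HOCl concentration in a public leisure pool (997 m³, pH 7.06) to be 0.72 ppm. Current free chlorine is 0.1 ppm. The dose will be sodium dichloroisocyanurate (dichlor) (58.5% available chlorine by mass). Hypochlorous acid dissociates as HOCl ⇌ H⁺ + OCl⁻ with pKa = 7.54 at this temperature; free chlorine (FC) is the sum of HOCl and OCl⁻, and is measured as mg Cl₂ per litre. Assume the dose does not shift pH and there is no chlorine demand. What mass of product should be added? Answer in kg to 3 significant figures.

Volume: 997 m³ = 997,000 L.
[OCl⁻]/[HOCl] = 10^(pH − pKa) = 10^(7.06 − 7.54) = 0.3311; fraction as HOCl = 1/(1 + 0.3311) = 0.7512.
Free chlorine required for 0.72 ppm HOCl: 0.72 / 0.7512 = 0.9584 ppm.
FC to add: 0.9584 − 0.1 = 0.8584 mg/L as Cl₂.
Cl₂ equivalent: 0.8584 mg/L × 997,000 L = 855.8 g.
Product at 58.5% available Cl: 855.8 / 0.585 = 1463 g.

1.46 kg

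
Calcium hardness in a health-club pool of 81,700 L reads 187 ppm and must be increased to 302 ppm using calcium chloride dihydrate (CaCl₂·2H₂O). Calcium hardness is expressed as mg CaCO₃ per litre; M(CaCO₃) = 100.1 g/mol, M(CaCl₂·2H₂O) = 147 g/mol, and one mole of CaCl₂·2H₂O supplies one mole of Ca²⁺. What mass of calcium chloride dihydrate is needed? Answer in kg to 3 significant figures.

13.8 kg

Hardness to add: (302 − 187) = 115 mg/L as CaCO₃ × 81,700 L = 9396 g as CaCO₃.
Moles of Ca²⁺ (1 mol Ca²⁺ ≡ 1 mol CaCO₃): 9396 / 100.1 g/mol = 93.86 mol.
Mass of CaCl₂·2H₂O: 93.86 × 147 = 13,800 g.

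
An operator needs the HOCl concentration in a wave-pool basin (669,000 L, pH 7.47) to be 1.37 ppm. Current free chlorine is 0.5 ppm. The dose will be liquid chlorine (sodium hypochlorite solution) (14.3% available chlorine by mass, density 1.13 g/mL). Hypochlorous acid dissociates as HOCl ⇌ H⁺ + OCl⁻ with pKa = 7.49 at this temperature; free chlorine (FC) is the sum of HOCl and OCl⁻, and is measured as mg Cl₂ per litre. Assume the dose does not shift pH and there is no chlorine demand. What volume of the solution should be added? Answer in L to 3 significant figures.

9.02 L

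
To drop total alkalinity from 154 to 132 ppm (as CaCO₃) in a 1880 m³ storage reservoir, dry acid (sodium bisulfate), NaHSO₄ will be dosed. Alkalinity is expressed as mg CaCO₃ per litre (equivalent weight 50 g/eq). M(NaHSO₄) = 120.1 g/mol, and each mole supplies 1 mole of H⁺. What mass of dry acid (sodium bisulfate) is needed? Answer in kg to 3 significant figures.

Volume: 1880 m³ = 1,880,000 L.
Alkalinity to neutralize: (154 − 132) = 22 mg/L as CaCO₃ × 1,880,000 L = 41,360 g as CaCO₃.
Equivalents of H⁺ required: 41,360 ÷ 50 g/eq = 827.2 eq = 827.2 mol NaHSO₄.
Mass of NaHSO₄: 827.2 × 120.1 = 99,350 g.

99.3 kg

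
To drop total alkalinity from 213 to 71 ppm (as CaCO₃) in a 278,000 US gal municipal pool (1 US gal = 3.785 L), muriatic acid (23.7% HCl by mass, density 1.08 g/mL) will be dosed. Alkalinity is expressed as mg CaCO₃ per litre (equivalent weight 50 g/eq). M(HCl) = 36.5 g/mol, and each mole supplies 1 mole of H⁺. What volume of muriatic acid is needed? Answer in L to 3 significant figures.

426 L

Volume: 278,000 US gal × 3.785 L/gal = 1,052,230 L.
Alkalinity to neutralize: (213 − 71) = 142 mg/L as CaCO₃ × 1,052,230 L = 149,400 g as CaCO₃.
Equivalents of H⁺ required: 149,400 ÷ 50 g/eq = 2988 eq = 2988 mol HCl.
Mass of HCl: 2988 × 36.5 = 109,100 g.
Mass of 23.7% solution: 109,100 / 0.237 = 460,200 g.
Volume: 460,200 g ÷ 1.08 g/mL = 426,100 mL.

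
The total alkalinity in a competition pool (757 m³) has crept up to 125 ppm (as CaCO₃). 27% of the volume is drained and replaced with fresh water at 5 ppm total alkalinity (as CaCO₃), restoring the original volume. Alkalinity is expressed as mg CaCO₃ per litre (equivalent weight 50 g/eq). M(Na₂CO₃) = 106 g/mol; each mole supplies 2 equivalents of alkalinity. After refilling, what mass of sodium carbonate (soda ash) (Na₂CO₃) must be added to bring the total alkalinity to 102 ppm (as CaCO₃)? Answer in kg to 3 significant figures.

7.54 kg

Volume: 757 m³ = 757,000 L.
After draining 27% and refilling: 125 × 0.73 + 5 × 0.27 = 92.6 ppm.
Deficit to target: 102 − 92.6 = 9.4 mg/L.
As CaCO₃: 9.4 mg/L × 757,000 L = 7116 g; ÷ 50 g/eq ÷ 2 = 71.16 mol Na₂CO₃.
Mass: 71.16 × 106 = 7543 g.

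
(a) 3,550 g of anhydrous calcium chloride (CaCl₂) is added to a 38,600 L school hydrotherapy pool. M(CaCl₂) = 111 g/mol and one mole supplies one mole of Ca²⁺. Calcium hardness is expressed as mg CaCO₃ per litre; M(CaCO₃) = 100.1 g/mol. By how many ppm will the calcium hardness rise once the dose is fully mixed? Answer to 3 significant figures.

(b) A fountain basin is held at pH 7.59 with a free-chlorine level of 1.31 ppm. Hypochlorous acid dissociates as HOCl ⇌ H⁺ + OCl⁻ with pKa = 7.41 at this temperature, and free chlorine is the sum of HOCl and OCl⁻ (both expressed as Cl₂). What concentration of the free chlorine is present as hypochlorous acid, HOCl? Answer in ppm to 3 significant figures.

(a) 82.9 ppm; (b) 0.521 ppm

(a) Moles of Ca²⁺: 3,550 g ÷ 111 g/mol = 31.98 mol.
(a) As CaCO₃: 31.98 mol × 100.1 g/mol = 3201 g.
(a) Rise: 3201 g / 38,600 L × 1000 = 82.94 mg/L.

(b) [OCl⁻]/[HOCl] = 10^(pH − pKa) = 10^(7.59 − 7.41) = 10^0.18 = 1.514.
(b) Fraction as HOCl = 1 / (1 + 1.514) = 0.3978.
(b) HOCl = 0.3978 × 1.31 ppm = 0.5212 ppm.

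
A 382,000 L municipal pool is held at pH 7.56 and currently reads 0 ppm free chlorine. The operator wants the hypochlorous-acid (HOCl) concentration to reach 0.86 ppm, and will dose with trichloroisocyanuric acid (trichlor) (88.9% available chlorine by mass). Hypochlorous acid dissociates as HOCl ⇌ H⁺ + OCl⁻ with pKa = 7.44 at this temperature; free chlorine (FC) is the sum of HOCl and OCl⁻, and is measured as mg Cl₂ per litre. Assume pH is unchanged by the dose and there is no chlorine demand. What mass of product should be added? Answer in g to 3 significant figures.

[OCl⁻]/[HOCl] = 10^(pH − pKa) = 10^(7.56 − 7.44) = 1.318; fraction as HOCl = 1/(1 + 1.318) = 0.4314.
Free chlorine required for 0.86 ppm HOCl: 0.86 / 0.4314 = 1.994 ppm.
FC to add: 1.994 − 0 = 1.994 mg/L as Cl₂.
Cl₂ equivalent: 1.994 mg/L × 382,000 L = 761.6 g.
Product at 88.9% available Cl: 761.6 / 0.889 = 856.7 g.

857 g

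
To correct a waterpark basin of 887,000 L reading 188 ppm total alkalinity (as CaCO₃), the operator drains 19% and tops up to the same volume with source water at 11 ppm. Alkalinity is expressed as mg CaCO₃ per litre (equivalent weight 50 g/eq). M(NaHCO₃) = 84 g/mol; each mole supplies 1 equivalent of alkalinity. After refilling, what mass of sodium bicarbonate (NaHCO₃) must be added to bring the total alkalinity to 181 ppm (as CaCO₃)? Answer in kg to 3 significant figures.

39.7 kg

After draining 19% and refilling: 188 × 0.81 + 11 × 0.19 = 154.37 ppm.
Deficit to target: 181 − 154.37 = 26.63 mg/L.
As CaCO₃: 26.63 mg/L × 887,000 L = 23,620 g; ÷ 50 g/eq ÷ 1 = 472.4 mol NaHCO₃.
Mass: 472.4 × 84 = 39,680 g.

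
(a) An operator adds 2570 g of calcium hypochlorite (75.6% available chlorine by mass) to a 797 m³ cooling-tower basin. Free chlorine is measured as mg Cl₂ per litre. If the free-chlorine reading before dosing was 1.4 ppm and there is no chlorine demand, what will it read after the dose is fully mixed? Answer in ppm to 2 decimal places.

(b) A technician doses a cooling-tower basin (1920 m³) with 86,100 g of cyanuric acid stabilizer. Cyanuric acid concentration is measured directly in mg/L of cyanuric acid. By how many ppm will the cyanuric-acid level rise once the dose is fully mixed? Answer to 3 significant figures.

(a) Volume: 797 m³ = 797,000 L.
(a) Available chlorine delivered: 2570 g × 0.756 = 1943 g as Cl₂.
(a) Concentration rise: 1943 g / 797,000 L = 2.438 mg/L = 2.44 ppm.
(a) Final FC: 1.4 + 2.44 = 3.84 ppm.

(b) Volume: 1920 m³ = 1,920,000 L.
(b) Rise: 86,100 g / 1,920,000 L × 1000 = 44.84 mg/L.

(a) 3.84 ppm; (b) 44.8 ppm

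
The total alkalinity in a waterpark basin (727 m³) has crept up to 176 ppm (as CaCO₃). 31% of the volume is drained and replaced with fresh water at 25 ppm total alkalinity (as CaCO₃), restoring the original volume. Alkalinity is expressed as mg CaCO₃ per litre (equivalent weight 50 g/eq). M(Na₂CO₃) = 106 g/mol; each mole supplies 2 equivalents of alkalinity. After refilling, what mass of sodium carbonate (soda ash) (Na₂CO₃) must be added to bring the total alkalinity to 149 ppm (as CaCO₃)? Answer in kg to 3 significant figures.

15.3 kg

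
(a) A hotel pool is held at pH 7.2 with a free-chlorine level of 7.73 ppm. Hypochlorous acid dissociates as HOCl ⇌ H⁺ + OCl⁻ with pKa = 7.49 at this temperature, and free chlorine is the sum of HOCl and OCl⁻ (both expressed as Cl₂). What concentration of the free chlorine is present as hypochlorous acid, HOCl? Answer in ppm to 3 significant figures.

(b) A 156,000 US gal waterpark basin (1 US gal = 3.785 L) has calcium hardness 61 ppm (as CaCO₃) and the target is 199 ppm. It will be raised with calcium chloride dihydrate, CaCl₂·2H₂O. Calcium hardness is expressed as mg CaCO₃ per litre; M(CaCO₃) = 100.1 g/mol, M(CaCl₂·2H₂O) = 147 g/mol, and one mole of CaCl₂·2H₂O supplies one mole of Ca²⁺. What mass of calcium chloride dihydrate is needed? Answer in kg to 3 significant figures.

(a) 5.11 ppm; (b) 120 kg

(a) [OCl⁻]/[HOCl] = 10^(pH − pKa) = 10^(7.2 − 7.49) = 10^-0.29 = 0.5129.
(a) Fraction as HOCl = 1 / (1 + 0.5129) = 0.661.
(a) HOCl = 0.661 × 7.73 ppm = 5.11 ppm.

(b) Volume: 156,000 US gal × 3.785 L/gal = 590,460 L.
(b) Hardness to add: (199 − 61) = 138 mg/L as CaCO₃ × 590,460 L = 81,480 g as CaCO₃.
(b) Moles of Ca²⁺ (1 mol Ca²⁺ ≡ 1 mol CaCO₃): 81,480 / 100.1 g/mol = 814 mol.
(b) Mass of CaCl₂·2H₂O: 814 × 147 = 119,700 g.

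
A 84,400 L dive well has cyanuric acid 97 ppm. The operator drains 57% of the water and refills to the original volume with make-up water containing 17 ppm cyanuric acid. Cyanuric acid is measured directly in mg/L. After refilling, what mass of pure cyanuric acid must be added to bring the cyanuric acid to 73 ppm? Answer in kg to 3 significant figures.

After draining 57% and refilling: 97 × 0.43 + 17 × 0.57 = 51.4 ppm.
Deficit to target: 73 − 51.4 = 21.6 mg/L.
Mass: 21.6 mg/L × 84,400 L = 1823 g cyanuric acid.

1.82 kg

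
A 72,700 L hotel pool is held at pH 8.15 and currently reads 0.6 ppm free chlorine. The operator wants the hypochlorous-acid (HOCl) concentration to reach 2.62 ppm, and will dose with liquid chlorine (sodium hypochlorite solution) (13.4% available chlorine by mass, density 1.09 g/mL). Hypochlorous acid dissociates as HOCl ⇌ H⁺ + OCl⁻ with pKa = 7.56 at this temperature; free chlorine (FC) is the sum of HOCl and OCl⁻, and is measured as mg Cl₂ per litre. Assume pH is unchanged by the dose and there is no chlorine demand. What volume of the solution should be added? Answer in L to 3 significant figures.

6.08 L

[OCl⁻]/[HOCl] = 10^(pH − pKa) = 10^(8.15 − 7.56) = 3.89; fraction as HOCl = 1/(1 + 3.89) = 0.2045.
Free chlorine required for 2.62 ppm HOCl: 2.62 / 0.2045 = 12.81 ppm.
FC to add: 12.81 − 0.6 = 12.21 mg/L as Cl₂.
Cl₂ equivalent: 12.21 mg/L × 72,700 L = 887.9 g.
Product at 13.4% available Cl: 887.9 / 0.134 = 6626 g.
Volume: 6626 g ÷ 1.09 g/mL = 6079 mL.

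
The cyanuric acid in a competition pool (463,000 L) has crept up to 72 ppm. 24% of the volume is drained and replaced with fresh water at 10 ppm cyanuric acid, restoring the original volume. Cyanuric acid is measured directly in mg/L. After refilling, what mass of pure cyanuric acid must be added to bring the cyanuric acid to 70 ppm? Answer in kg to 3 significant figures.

After draining 24% and refilling: 72 × 0.76 + 10 × 0.24 = 57.12 ppm.
Deficit to target: 70 − 57.12 = 12.88 mg/L.
Mass: 12.88 mg/L × 463,000 L = 5963 g cyanuric acid.

5.96 kg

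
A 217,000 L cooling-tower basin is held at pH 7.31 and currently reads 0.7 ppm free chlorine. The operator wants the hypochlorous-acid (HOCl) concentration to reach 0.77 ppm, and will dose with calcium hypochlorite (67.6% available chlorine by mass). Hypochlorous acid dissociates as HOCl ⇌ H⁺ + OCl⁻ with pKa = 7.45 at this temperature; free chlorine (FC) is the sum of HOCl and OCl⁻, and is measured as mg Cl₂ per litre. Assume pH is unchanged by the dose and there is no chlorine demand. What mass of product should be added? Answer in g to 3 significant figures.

202 g

[OCl⁻]/[HOCl] = 10^(pH − pKa) = 10^(7.31 − 7.45) = 0.7244; fraction as HOCl = 1/(1 + 0.7244) = 0.5799.
Free chlorine required for 0.77 ppm HOCl: 0.77 / 0.5799 = 1.328 ppm.
FC to add: 1.328 − 0.7 = 0.6278 mg/L as Cl₂.
Cl₂ equivalent: 0.6278 mg/L × 217,000 L = 136.2 g.
Product at 67.6% available Cl: 136.2 / 0.676 = 201.5 g.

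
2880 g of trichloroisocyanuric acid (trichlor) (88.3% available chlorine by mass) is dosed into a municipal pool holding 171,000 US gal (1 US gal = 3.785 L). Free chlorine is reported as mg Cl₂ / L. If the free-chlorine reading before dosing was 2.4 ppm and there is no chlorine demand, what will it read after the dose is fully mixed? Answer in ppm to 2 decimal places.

Volume: 171,000 US gal × 3.785 L/gal = 647,235 L.
Available chlorine delivered: 2880 g × 0.883 = 2543 g as Cl₂.
Concentration rise: 2543 g / 647,235 L = 3.929 mg/L = 3.93 ppm.
Final FC: 2.4 + 3.93 = 6.33 ppm.

6.33 ppm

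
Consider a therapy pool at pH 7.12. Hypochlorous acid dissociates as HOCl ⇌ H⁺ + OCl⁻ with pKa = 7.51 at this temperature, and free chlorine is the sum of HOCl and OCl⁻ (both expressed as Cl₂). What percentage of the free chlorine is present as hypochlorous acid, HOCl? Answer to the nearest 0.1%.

[OCl⁻]/[HOCl] = 10^(pH − pKa) = 10^(7.12 − 7.51) = 10^-0.39 = 0.4074.
Fraction as HOCl = 1 / (1 + 0.4074) = 0.7105.

71.1%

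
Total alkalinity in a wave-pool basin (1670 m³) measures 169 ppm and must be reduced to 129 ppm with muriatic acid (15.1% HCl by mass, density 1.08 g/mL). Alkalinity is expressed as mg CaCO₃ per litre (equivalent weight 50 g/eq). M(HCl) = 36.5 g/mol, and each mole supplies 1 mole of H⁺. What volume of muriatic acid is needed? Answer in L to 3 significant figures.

299 L

Volume: 1670 m³ = 1,670,000 L.
Alkalinity to neutralize: (169 − 129) = 40 mg/L as CaCO₃ × 1,670,000 L = 66,800 g as CaCO₃.
Equivalents of H⁺ required: 66,800 ÷ 50 g/eq = 1336 eq = 1336 mol HCl.
Mass of HCl: 1336 × 36.5 = 48,760 g.
Mass of 15.1% solution: 48,760 / 0.151 = 322,900 g.
Volume: 322,900 g ÷ 1.08 g/mL = 299,000 mL.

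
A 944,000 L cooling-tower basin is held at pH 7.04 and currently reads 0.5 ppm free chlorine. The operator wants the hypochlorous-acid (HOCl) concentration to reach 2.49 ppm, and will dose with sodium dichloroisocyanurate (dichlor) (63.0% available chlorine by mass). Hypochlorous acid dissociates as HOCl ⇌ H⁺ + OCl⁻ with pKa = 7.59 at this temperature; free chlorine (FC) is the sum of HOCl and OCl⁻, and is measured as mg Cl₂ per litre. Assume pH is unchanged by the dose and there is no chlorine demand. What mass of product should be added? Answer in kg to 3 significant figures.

4.03 kg

[OCl⁻]/[HOCl] = 10^(pH − pKa) = 10^(7.04 − 7.59) = 0.2818; fraction as HOCl = 1/(1 + 0.2818) = 0.7801.
Free chlorine required for 2.49 ppm HOCl: 2.49 / 0.7801 = 3.192 ppm.
FC to add: 3.192 − 0.5 = 2.692 mg/L as Cl₂.
Cl₂ equivalent: 2.692 mg/L × 944,000 L = 2541 g.
Product at 63.0% available Cl: 2541 / 0.63 = 4033 g.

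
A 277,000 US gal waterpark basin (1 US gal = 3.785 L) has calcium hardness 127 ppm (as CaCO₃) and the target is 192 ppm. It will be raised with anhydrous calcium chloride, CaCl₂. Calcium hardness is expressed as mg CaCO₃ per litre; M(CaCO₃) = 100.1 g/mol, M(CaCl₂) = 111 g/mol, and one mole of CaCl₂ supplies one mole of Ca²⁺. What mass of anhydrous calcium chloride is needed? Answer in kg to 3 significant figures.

75.6 kg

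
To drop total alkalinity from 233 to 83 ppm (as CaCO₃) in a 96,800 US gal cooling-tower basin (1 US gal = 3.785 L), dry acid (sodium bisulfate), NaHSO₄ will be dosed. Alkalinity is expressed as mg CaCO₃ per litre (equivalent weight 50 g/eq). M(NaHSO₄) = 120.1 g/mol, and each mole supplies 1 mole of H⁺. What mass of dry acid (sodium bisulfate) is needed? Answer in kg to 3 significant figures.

Volume: 96,800 US gal × 3.785 L/gal = 366,388 L.
Alkalinity to neutralize: (233 − 83) = 150 mg/L as CaCO₃ × 366,388 L = 54,960 g as CaCO₃.
Equivalents of H⁺ required: 54,960 ÷ 50 g/eq = 1099 eq = 1099 mol NaHSO₄.
Mass of NaHSO₄: 1099 × 120.1 = 132,000 g.

132 kg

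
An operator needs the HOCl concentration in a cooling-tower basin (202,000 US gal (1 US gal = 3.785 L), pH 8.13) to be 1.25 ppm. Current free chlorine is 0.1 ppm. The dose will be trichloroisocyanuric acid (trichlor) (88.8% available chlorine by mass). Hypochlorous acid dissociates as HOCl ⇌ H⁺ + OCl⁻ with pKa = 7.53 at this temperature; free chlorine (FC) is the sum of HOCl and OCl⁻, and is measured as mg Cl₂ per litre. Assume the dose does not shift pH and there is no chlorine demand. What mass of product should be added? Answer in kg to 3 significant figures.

5.27 kg

Volume: 202,000 US gal × 3.785 L/gal = 764,570 L.
[OCl⁻]/[HOCl] = 10^(pH − pKa) = 10^(8.13 − 7.53) = 3.981; fraction as HOCl = 1/(1 + 3.981) = 0.2008.
Free chlorine required for 1.25 ppm HOCl: 1.25 / 0.2008 = 6.226 ppm.
FC to add: 6.226 − 0.1 = 6.126 mg/L as Cl₂.
Cl₂ equivalent: 6.126 mg/L × 764,570 L = 4684 g.
Product at 88.8% available Cl: 4684 / 0.888 = 5275 g.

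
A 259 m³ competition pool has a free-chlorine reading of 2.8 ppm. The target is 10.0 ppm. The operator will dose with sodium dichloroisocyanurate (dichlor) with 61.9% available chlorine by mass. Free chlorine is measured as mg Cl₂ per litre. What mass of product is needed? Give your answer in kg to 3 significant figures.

3.01 kg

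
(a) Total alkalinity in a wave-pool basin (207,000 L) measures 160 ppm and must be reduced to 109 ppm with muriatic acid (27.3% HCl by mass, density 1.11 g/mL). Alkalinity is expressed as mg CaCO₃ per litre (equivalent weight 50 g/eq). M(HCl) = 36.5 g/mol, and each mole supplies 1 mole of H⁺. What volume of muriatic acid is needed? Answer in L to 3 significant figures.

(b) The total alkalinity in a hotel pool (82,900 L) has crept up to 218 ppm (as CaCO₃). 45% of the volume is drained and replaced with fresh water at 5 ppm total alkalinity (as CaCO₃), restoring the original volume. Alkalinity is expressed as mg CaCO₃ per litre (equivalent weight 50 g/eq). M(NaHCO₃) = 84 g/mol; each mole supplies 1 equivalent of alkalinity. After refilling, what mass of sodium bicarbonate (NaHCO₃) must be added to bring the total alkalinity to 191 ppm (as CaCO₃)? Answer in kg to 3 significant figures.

(a) Alkalinity to neutralize: (160 − 109) = 51 mg/L as CaCO₃ × 207,000 L = 10,560 g as CaCO₃.
(a) Equivalents of H⁺ required: 10,560 ÷ 50 g/eq = 211.1 eq = 211.1 mol HCl.
(a) Mass of HCl: 211.1 × 36.5 = 7707 g.
(a) Mass of 27.3% solution: 7707 / 0.273 = 28,230 g.
(a) Volume: 28,230 g ÷ 1.11 g/mL = 25,430 mL.

(b) After draining 45% and refilling: 218 × 0.55 + 5 × 0.45 = 122.15 ppm.
(b) Deficit to target: 191 − 122.15 = 68.85 mg/L.
(b) As CaCO₃: 68.85 mg/L × 82,900 L = 5708 g; ÷ 50 g/eq ÷ 1 = 114.2 mol NaHCO₃.
(b) Mass: 114.2 × 84 = 9589 g.

(a) 25.4 L; (b) 9.59 kg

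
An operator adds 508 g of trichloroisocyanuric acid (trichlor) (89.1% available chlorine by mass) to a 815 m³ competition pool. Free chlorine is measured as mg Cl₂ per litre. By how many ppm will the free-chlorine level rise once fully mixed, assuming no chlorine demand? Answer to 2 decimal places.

0.56 ppm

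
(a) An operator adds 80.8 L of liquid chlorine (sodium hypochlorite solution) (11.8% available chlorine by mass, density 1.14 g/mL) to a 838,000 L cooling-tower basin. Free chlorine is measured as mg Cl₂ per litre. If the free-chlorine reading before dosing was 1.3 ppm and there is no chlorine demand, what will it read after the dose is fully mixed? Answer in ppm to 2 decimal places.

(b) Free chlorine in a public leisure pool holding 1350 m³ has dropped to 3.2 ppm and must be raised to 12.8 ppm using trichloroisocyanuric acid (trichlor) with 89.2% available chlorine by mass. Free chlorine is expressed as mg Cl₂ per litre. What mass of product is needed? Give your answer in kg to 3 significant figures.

(a) Mass of solution: 80.8 L × 1000 mL/L × 1.14 g/mL = 92,110 g.
(a) Available chlorine delivered: 92,110 g × 0.118 = 10,870 g as Cl₂.
(a) Concentration rise: 10,870 g / 838,000 L = 12.97 mg/L = 12.97 ppm.
(a) Final FC: 1.3 + 12.97 = 14.27 ppm.

(b) Volume: 1350 m³ = 1,350,000 L.
(b) Chlorine deficit: 12.8 − 3.2 = 9.6 ppm = 9.6 mg/L as Cl₂.
(b) Cl₂ equivalent needed: 9.6 mg/L × 1,350,000 L = 12,960,000 mg = 12,960 g.
(b) Product at 89.2% available chlorine: 12,960 / 0.892 = 14,530 g.

(a) 14.27 ppm; (b) 14.5 kg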